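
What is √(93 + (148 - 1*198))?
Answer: √43 ≈ 6.5574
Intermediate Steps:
√(93 + (148 - 1*198)) = √(93 + (148 - 198)) = √(93 - 50) = √43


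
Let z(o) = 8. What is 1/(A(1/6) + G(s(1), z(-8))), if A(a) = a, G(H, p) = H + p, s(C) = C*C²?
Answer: 6/55 ≈ 0.10909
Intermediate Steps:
s(C) = C³
1/(A(1/6) + G(s(1), z(-8))) = 1/(1/6 + (1³ + 8)) = 1/(⅙ + (1 + 8)) = 1/(⅙ + 9) = 1/(55/6) = 6/55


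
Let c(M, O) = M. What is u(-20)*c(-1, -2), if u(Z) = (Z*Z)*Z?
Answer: 8000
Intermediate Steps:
u(Z) = Z**3 (u(Z) = Z**2*Z = Z**3)
u(-20)*c(-1, -2) = (-20)**3*(-1) = -8000*(-1) = 8000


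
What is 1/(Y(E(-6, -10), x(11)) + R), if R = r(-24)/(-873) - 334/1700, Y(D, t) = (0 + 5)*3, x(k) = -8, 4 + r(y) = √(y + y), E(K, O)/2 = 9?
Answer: 8153911795950/120744068192881 + 2522970000*I*√3/120744068192881 ≈ 0.067531 + 3.6192e-5*I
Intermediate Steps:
E(K, O) = 18 (E(K, O) = 2*9 = 18)
r(y) = -4 + √2*√y (r(y) = -4 + √(y + y) = -4 + √(2*y) = -4 + √2*√y)
Y(D, t) = 15 (Y(D, t) = 5*3 = 15)
R = -142391/742050 - 4*I*√3/873 (R = (-4 + √2*√(-24))/(-873) - 334/1700 = (-4 + √2*(2*I*√6))*(-1/873) - 334*1/1700 = (-4 + 4*I*√3)*(-1/873) - 167/850 = (4/873 - 4*I*√3/873) - 167/850 = -142391/742050 - 4*I*√3/873 ≈ -0.19189 - 0.0079361*I)
1/(Y(E(-6, -10), x(11)) + R) = 1/(15 + (-142391/742050 - 4*I*√3/873)) = 1/(10988359/742050 - 4*I*√3/873)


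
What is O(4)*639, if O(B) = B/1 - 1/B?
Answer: 9585/4 ≈ 2396.3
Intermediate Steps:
O(B) = B - 1/B (O(B) = B*1 - 1/B = B - 1/B)
O(4)*639 = (4 - 1/4)*639 = (4 - 1*¼)*639 = (4 - ¼)*639 = (15/4)*639 = 9585/4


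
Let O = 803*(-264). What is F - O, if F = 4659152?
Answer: 4871144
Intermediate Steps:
O = -211992
F - O = 4659152 - 1*(-211992) = 4659152 + 211992 = 4871144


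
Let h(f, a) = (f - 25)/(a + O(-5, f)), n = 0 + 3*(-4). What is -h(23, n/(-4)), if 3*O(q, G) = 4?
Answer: 6/13 ≈ 0.46154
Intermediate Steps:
n = -12 (n = 0 - 12 = -12)
O(q, G) = 4/3 (O(q, G) = (1/3)*4 = 4/3)
h(f, a) = (-25 + f)/(4/3 + a) (h(f, a) = (f - 25)/(a + 4/3) = (-25 + f)/(4/3 + a))
-h(23, n/(-4)) = -3*(-25 + 23)/(4 + 3*(-12/(-4))) = -3*(-2)/(4 + 3*(-12*(-1/4))) = -3*(-2)/(4 + 3*3) = -3*(-2)/(4 + 9) = -3*(-2)/13 = -1*(-6/13) = 6/13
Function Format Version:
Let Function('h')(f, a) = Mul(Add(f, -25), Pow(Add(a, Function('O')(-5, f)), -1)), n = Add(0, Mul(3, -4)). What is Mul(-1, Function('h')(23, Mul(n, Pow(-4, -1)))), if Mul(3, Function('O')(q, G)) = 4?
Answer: Rational(6, 13) ≈ 0.46154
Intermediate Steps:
n = -12 (n = Add(0, -12) = -12)
Function('O')(q, G) = Rational(4, 3) (Function('O')(q, G) = Mul(Rational(1, 3), 4) = Rational(4, 3))
Function('h')(f, a) = Mul(Pow(Add(Rational(4, 3), a), -1), Add(-25, f)) (Function('h')(f, a) = Mul(Add(f, -25), Pow(Add(a, Rational(4, 3)), -1)) = Mul(Add(-25, f), Pow(Add(Rational(4, 3), a), -1)) = Mul(Pow(Add(Rational(4, 3), a), -1), Add(-25, f)))
Mul(-1, Function('h')(23, Mul(n, Pow(-4, -1)))) = Mul(-1, Mul(3, Pow(Add(4, Mul(3, Mul(-12, Pow(-4, -1)))), -1), Add(-25, 23))) = Mul(-1, Mul(3, Pow(Add(4, Mul(3, Mul(-12, Rational(-1, 4)))), -1), -2)) = Mul(-1, Mul(3, Pow(Add(4, Mul(3, 3)), -1), -2)) = Mul(-1, Mul(3, Pow(Add(4, 9), -1), -2)) = Mul(-1, Mul(3, Pow(13, -1), -2)) = Mul(-1, Mul(3, Rational(1, 13), -2)) = Mul(-1, Rational(-6, 13)) = Rational(6, 13)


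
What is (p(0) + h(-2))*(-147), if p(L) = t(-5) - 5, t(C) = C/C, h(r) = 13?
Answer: -1323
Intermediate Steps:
t(C) = 1
p(L) = -4 (p(L) = 1 - 5 = -4)
(p(0) + h(-2))*(-147) = (-4 + 13)*(-147) = 9*(-147) = -1323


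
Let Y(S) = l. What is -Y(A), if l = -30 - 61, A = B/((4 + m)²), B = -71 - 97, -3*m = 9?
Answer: 91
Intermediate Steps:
m = -3 (m = -⅓*9 = -3)
B = -168
A = -168 (A = -168/(4 - 3)² = -168/(1²) = -168/1 = -168*1 = -168)
l = -91
Y(S) = -91
-Y(A) = -1*(-91) = 91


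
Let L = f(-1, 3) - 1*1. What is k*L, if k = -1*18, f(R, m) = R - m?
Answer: 90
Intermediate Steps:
L = -5 (L = (-1 - 1*3) - 1*1 = (-1 - 3) - 1 = -4 - 1 = -5)
k = -18
k*L = -18*(-5) = 90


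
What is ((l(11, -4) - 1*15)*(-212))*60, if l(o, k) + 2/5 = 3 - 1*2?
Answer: 183168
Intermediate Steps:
l(o, k) = ⅗ (l(o, k) = -⅖ + (3 - 1*2) = -⅖ + (3 - 2) = -⅖ + 1 = ⅗)
((l(11, -4) - 1*15)*(-212))*60 = ((⅗ - 1*15)*(-212))*60 = ((⅗ - 15)*(-212))*60 = -72/5*(-212)*60 = (15264/5)*60 = 183168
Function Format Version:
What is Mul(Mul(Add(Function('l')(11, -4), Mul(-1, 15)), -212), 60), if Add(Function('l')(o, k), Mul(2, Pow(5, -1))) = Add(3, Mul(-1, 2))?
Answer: 183168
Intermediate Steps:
Function('l')(o, k) = Rational(3, 5) (Function('l')(o, k) = Add(Rational(-2, 5), Add(3, Mul(-1, 2))) = Add(Rational(-2, 5), Add(3, -2)) = Add(Rational(-2, 5), 1) = Rational(3, 5))
Mul(Mul(Add(Function('l')(11, -4), Mul(-1, 15)), -212), 60) = Mul(Mul(Add(Rational(3, 5), Mul(-1, 15)), -212), 60) = Mul(Mul(Add(Rational(3, 5), -15), -212), 60) = Mul(Mul(Rational(-72, 5), -212), 60) = Mul(Rational(15264, 5), 60) = 183168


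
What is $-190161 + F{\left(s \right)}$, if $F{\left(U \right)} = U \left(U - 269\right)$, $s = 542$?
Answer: $-42195$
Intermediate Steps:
$F{\left(U \right)} = U \left(-269 + U\right)$
$-190161 + F{\left(s \right)} = -190161 + 542 \left(-269 + 542\right) = -190161 + 542 \cdot 273 = -190161 + 147966 = -42195$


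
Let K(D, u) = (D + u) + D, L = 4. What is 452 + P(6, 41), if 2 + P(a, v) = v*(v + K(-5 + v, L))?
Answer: 5247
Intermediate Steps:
K(D, u) = u + 2*D
P(a, v) = -2 + v*(-6 + 3*v) (P(a, v) = -2 + v*(v + (4 + 2*(-5 + v))) = -2 + v*(v + (4 + (-10 + 2*v))) = -2 + v*(v + (-6 + 2*v)) = -2 + v*(-6 + 3*v))
452 + P(6, 41) = 452 + (-2 - 6*41 + 3*41²) = 452 + (-2 - 246 + 3*1681) = 452 + (-2 - 246 + 5043) = 452 + 4795 = 5247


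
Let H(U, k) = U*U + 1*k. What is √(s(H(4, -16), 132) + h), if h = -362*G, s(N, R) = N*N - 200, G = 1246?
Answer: 2*I*√112813 ≈ 671.75*I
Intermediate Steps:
H(U, k) = k + U² (H(U, k) = U² + k = k + U²)
s(N, R) = -200 + N² (s(N, R) = N² - 200 = -200 + N²)
h = -451052 (h = -362*1246 = -451052)
√(s(H(4, -16), 132) + h) = √((-200 + (-16 + 4²)²) - 451052) = √((-200 + (-16 + 16)²) - 451052) = √((-200 + 0²) - 451052) = √((-200 + 0) - 451052) = √(-200 - 451052) = √(-451252) = 2*I*√112813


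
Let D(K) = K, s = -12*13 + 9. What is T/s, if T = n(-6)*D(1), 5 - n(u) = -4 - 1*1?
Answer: -10/147 ≈ -0.068027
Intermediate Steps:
s = -147 (s = -156 + 9 = -147)
n(u) = 10 (n(u) = 5 - (-4 - 1*1) = 5 - (-4 - 1) = 5 - 1*(-5) = 5 + 5 = 10)
T = 10 (T = 10*1 = 10)
T/s = 10/(-147) = 10*(-1/147) = -10/147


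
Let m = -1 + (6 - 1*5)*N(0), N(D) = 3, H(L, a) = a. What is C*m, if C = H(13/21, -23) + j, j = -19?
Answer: -84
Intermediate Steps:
C = -42 (C = -23 - 19 = -42)
m = 2 (m = -1 + (6 - 1*5)*3 = -1 + (6 - 5)*3 = -1 + 1*3 = -1 + 3 = 2)
C*m = -42*2 = -84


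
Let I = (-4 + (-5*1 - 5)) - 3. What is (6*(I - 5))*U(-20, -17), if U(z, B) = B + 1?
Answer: 2112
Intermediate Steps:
I = -17 (I = (-4 + (-5 - 5)) - 3 = (-4 - 10) - 3 = -14 - 3 = -17)
U(z, B) = 1 + B
(6*(I - 5))*U(-20, -17) = (6*(-17 - 5))*(1 - 17) = (6*(-22))*(-16) = -132*(-16) = 2112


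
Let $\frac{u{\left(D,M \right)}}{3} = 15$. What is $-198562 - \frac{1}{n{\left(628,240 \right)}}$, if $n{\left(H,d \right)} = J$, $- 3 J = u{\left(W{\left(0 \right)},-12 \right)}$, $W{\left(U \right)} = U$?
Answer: $- \frac{2978429}{15} \approx -1.9856 \cdot 10^{5}$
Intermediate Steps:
$u{\left(D,M \right)} = 45$ ($u{\left(D,M \right)} = 3 \cdot 15 = 45$)
$J = -15$ ($J = \left(- \frac{1}{3}\right) 45 = -15$)
$n{\left(H,d \right)} = -15$
$-198562 - \frac{1}{n{\left(628,240 \right)}} = -198562 - \frac{1}{-15} = -198562 - - \frac{1}{15} = -198562 + \frac{1}{15} = - \frac{2978429}{15}$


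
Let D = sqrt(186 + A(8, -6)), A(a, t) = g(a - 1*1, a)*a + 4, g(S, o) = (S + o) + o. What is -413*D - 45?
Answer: -45 - 413*sqrt(374) ≈ -8032.0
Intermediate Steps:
g(S, o) = S + 2*o
A(a, t) = 4 + a*(-1 + 3*a) (A(a, t) = ((a - 1*1) + 2*a)*a + 4 = ((a - 1) + 2*a)*a + 4 = ((-1 + a) + 2*a)*a + 4 = (-1 + 3*a)*a + 4 = a*(-1 + 3*a) + 4 = 4 + a*(-1 + 3*a))
D = sqrt(374) (D = sqrt(186 + (4 + 8*(-1 + 3*8))) = sqrt(186 + (4 + 8*(-1 + 24))) = sqrt(186 + (4 + 8*23)) = sqrt(186 + (4 + 184)) = sqrt(186 + 188) = sqrt(374) ≈ 19.339)
-413*D - 45 = -413*sqrt(374) - 45 = -45 - 413*sqrt(374)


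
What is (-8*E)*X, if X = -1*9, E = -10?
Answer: -720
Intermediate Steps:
X = -9
(-8*E)*X = -8*(-10)*(-9) = 80*(-9) = -720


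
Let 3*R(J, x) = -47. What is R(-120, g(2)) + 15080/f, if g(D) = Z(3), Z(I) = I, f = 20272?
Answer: -113443/7602 ≈ -14.923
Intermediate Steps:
g(D) = 3
R(J, x) = -47/3 (R(J, x) = (⅓)*(-47) = -47/3)
R(-120, g(2)) + 15080/f = -47/3 + 15080/20272 = -47/3 + 15080*(1/20272) = -47/3 + 1885/2534 = -113443/7602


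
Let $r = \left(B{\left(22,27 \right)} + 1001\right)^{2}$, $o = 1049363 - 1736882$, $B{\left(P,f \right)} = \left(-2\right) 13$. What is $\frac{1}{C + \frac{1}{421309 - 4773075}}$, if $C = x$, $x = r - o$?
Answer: $\frac{4351766}{7128819362303} \approx 6.1045 \cdot 10^{-7}$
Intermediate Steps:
$B{\left(P,f \right)} = -26$
$o = -687519$
$r = 950625$ ($r = \left(-26 + 1001\right)^{2} = 975^{2} = 950625$)
$x = 1638144$ ($x = 950625 - -687519 = 950625 + 687519 = 1638144$)
$C = 1638144$
$\frac{1}{C + \frac{1}{421309 - 4773075}} = \frac{1}{1638144 + \frac{1}{421309 - 4773075}} = \frac{1}{1638144 + \frac{1}{-4351766}} = \frac{1}{1638144 - \frac{1}{4351766}} = \frac{1}{\frac{7128819362303}{4351766}} = \frac{4351766}{7128819362303}$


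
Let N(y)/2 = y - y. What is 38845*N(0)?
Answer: 0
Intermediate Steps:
N(y) = 0 (N(y) = 2*(y - y) = 2*0 = 0)
38845*N(0) = 38845*0 = 0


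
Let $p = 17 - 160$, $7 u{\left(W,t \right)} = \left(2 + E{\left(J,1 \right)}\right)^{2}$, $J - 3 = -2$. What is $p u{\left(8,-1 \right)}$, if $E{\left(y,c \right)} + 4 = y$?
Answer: $- \frac{143}{7} \approx -20.429$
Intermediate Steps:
$J = 1$ ($J = 3 - 2 = 1$)
$E{\left(y,c \right)} = -4 + y$
$u{\left(W,t \right)} = \frac{1}{7}$ ($u{\left(W,t \right)} = \frac{\left(2 + \left(-4 + 1\right)\right)^{2}}{7} = \frac{\left(2 - 3\right)^{2}}{7} = \frac{\left(-1\right)^{2}}{7} = \frac{1}{7} \cdot 1 = \frac{1}{7}$)
$p = -143$ ($p = 17 - 160 = -143$)
$p u{\left(8,-1 \right)} = \left(-143\right) \frac{1}{7} = - \frac{143}{7}$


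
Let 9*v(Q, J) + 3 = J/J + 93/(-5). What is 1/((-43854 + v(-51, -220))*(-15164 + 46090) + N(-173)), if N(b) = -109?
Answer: -45/61033486463 ≈ -7.3730e-10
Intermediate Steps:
v(Q, J) = -103/45 (v(Q, J) = -⅓ + (J/J + 93/(-5))/9 = -⅓ + (1 + 93*(-⅕))/9 = -⅓ + (1 - 93/5)/9 = -⅓ + (⅑)*(-88/5) = -⅓ - 88/45 = -103/45)
1/((-43854 + v(-51, -220))*(-15164 + 46090) + N(-173)) = 1/((-43854 - 103/45)*(-15164 + 46090) - 109) = 1/(-1973533/45*30926 - 109) = 1/(-61033481558/45 - 109) = 1/(-61033486463/45) = -45/61033486463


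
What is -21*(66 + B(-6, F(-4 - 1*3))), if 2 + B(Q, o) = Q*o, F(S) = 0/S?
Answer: -1344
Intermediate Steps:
F(S) = 0
B(Q, o) = -2 + Q*o
-21*(66 + B(-6, F(-4 - 1*3))) = -21*(66 + (-2 - 6*0)) = -21*(66 + (-2 + 0)) = -21*(66 - 2) = -21*64 = -1344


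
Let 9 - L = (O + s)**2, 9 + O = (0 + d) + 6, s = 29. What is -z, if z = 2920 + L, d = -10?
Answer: -2673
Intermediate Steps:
O = -13 (O = -9 + ((0 - 10) + 6) = -9 + (-10 + 6) = -9 - 4 = -13)
L = -247 (L = 9 - (-13 + 29)**2 = 9 - 1*16**2 = 9 - 1*256 = 9 - 256 = -247)
z = 2673 (z = 2920 - 247 = 2673)
-z = -1*2673 = -2673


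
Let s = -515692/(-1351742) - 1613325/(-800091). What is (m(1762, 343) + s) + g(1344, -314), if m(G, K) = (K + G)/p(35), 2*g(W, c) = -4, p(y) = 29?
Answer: 381512181443012/5227330274523 ≈ 72.984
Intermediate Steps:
g(W, c) = -2 (g(W, c) = (½)*(-4) = -2)
m(G, K) = G/29 + K/29 (m(G, K) = (K + G)/29 = (G + K)*(1/29) = G/29 + K/29)
s = 432233281687/180252768087 (s = -515692*(-1/1351742) - 1613325*(-1/800091) = 257846/675871 + 537775/266697 = 432233281687/180252768087 ≈ 2.3979)
(m(1762, 343) + s) + g(1344, -314) = (((1/29)*1762 + (1/29)*343) + 432233281687/180252768087) - 2 = ((1762/29 + 343/29) + 432233281687/180252768087) - 2 = (2105/29 + 432233281687/180252768087) - 2 = 391966841992058/5227330274523 - 2 = 381512181443012/5227330274523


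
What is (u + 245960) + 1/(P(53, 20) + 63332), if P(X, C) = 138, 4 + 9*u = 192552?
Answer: 152720752369/571230 ≈ 2.6735e+5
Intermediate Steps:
u = 192548/9 (u = -4/9 + (1/9)*192552 = -4/9 + 64184/3 = 192548/9 ≈ 21394.)
(u + 245960) + 1/(P(53, 20) + 63332) = (192548/9 + 245960) + 1/(138 + 63332) = 2406188/9 + 1/63470 = 152720752369/571230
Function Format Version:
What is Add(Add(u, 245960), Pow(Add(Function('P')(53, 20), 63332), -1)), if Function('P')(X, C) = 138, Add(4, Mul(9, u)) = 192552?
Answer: Rational(152720752369, 571230) ≈ 2.6735e+5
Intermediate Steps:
u = Rational(192548, 9) (u = Add(Rational(-4, 9), Mul(Rational(1, 9), 192552)) = Add(Rational(-4, 9), Rational(64184, 3)) = Rational(192548, 9) ≈ 21394.)
Add(Add(u, 245960), Pow(Add(Function('P')(53, 20), 63332), -1)) = Add(Add(Rational(192548, 9), 245960), Pow(Add(138, 63332), -1)) = Add(Rational(2406188, 9), Pow(63470, -1)) = Add(Rational(2406188, 9), Rational(1, 63470)) = Rational(152720752369, 571230)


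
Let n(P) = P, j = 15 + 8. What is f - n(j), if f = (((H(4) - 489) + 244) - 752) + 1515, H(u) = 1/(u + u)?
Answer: 3961/8 ≈ 495.13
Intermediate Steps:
H(u) = 1/(2*u)
j = 23
f = 4145/8 (f = ((((½)/4 - 489) + 244) - 752) + 1515 = ((((½)*(¼) - 489) + 244) - 752) + 1515 = (((⅛ - 489) + 244) - 752) + 1515 = ((-3911/8 + 244) - 752) + 1515 = (-1959/8 - 752) + 1515 = -7975/8 + 1515 = 4145/8 ≈ 518.13)
f - n(j) = 4145/8 - 1*23 = 4145/8 - 23 = 3961/8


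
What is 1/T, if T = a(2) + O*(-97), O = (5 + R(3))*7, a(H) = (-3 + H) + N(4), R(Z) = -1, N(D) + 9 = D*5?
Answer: -1/2706 ≈ -0.00036955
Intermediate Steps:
N(D) = -9 + 5*D (N(D) = -9 + D*5 = -9 + 5*D)
a(H) = 8 + H (a(H) = (-3 + H) + (-9 + 5*4) = (-3 + H) + (-9 + 20) = (-3 + H) + 11 = 8 + H)
O = 28 (O = (5 - 1)*7 = 4*7 = 28)
T = -2706 (T = (8 + 2) + 28*(-97) = 10 - 2716 = -2706)
1/T = 1/(-2706) = -1/2706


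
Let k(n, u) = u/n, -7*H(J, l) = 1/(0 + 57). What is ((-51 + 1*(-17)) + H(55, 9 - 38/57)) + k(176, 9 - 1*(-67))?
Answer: -1186271/17556 ≈ -67.571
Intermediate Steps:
H(J, l) = -1/399 (H(J, l) = -1/(7*(0 + 57)) = -1/7/57 = -1/7*1/57 = -1/399)
((-51 + 1*(-17)) + H(55, 9 - 38/57)) + k(176, 9 - 1*(-67)) = ((-51 + 1*(-17)) - 1/399) + (9 - 1*(-67))/176 = ((-51 - 17) - 1/399) + (9 + 67)*(1/176) = (-68 - 1/399) + 76*(1/176) = -27133/399 + 19/44 = -1186271/17556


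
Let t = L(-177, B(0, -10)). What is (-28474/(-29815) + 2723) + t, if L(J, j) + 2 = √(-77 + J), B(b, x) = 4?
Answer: 81155089/29815 + I*√254 ≈ 2722.0 + 15.937*I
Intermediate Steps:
L(J, j) = -2 + √(-77 + J)
t = -2 + I*√254 (t = -2 + √(-77 - 177) = -2 + √(-254) = -2 + I*√254 ≈ -2.0 + 15.937*I)
(-28474/(-29815) + 2723) + t = (-28474/(-29815) + 2723) + (-2 + I*√254) = (-28474*(-1/29815) + 2723) + (-2 + I*√254) = (28474/29815 + 2723) + (-2 + I*√254) = 81214719/29815 + (-2 + I*√254) = 81155089/29815 + I*√254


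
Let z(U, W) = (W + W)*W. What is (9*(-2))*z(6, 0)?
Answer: 0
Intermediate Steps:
z(U, W) = 2*W**2 (z(U, W) = (2*W)*W = 2*W**2)
(9*(-2))*z(6, 0) = (9*(-2))*(2*0**2) = -36*0 = -18*0 = 0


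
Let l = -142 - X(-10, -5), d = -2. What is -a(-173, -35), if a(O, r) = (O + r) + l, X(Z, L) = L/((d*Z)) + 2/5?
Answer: 7003/20 ≈ 350.15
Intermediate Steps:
X(Z, L) = 2/5 - L/(2*Z) (X(Z, L) = L/((-2*Z)) + 2/5 = L*(-1/(2*Z)) + 2*(1/5) = -L/(2*Z) + 2/5 = 2/5 - L/(2*Z))
l = -2843/20 (l = -142 - (2/5 - 1/2*(-5)/(-10)) = -142 - (2/5 - 1/2*(-5)*(-1/10)) = -142 - (2/5 - 1/4) = -142 - 1*3/20 = -142 - 3/20 = -2843/20 ≈ -142.15)
a(O, r) = -2843/20 + O + r (a(O, r) = (O + r) - 2843/20 = -2843/20 + O + r)
-a(-173, -35) = -(-2843/20 - 173 - 35) = -1*(-7003/20) = 7003/20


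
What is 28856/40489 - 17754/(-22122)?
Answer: 226199023/149282943 ≈ 1.5152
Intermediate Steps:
28856/40489 - 17754/(-22122) = 28856*(1/40489) - 17754*(-1/22122) = 28856/40489 + 2959/3687 = 226199023/149282943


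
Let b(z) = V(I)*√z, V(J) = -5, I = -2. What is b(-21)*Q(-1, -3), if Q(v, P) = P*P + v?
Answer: -40*I*√21 ≈ -183.3*I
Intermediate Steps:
Q(v, P) = v + P² (Q(v, P) = P² + v = v + P²)
b(z) = -5*√z
b(-21)*Q(-1, -3) = (-5*I*√21)*(-1 + (-3)²) = (-5*I*√21)*(-1 + 9) = -5*I*√21*8 = -40*I*√21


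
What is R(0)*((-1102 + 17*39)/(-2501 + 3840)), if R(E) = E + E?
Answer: 0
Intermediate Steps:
R(E) = 2*E
R(0)*((-1102 + 17*39)/(-2501 + 3840)) = (2*0)*((-1102 + 17*39)/(-2501 + 3840)) = 0*((-1102 + 663)/1339) = 0*(-439*1/1339) = 0*(-439/1339) = 0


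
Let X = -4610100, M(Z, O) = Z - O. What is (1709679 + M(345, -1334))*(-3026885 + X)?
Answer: -13069615375630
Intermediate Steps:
(1709679 + M(345, -1334))*(-3026885 + X) = (1709679 + (345 - 1*(-1334)))*(-3026885 - 4610100) = (1709679 + (345 + 1334))*(-7636985) = (1709679 + 1679)*(-7636985) = 1711358*(-7636985) = -13069615375630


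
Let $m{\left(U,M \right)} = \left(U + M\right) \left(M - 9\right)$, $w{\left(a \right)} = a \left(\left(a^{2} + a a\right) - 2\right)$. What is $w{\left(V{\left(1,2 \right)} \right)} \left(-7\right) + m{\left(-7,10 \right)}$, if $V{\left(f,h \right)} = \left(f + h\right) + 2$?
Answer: $-1677$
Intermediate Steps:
$V{\left(f,h \right)} = 2 + f + h$
$w{\left(a \right)} = a \left(-2 + 2 a^{2}\right)$ ($w{\left(a \right)} = a \left(\left(a^{2} + a^{2}\right) - 2\right) = a \left(2 a^{2} - 2\right) = a \left(-2 + 2 a^{2}\right)$)
$m{\left(U,M \right)} = \left(-9 + M\right) \left(M + U\right)$ ($m{\left(U,M \right)} = \left(M + U\right) \left(-9 + M\right) = \left(-9 + M\right) \left(M + U\right)$)
$w{\left(V{\left(1,2 \right)} \right)} \left(-7\right) + m{\left(-7,10 \right)} = 2 \left(2 + 1 + 2\right) \left(-1 + \left(2 + 1 + 2\right)^{2}\right) \left(-7\right) + \left(10^{2} - 90 - -63 + 10 \left(-7\right)\right) = 2 \cdot 5 \left(-1 + 5^{2}\right) \left(-7\right) + \left(100 - 90 + 63 - 70\right) = 2 \cdot 5 \left(-1 + 25\right) \left(-7\right) + 3 = 2 \cdot 5 \cdot 24 \left(-7\right) + 3 = 240 \left(-7\right) + 3 = -1680 + 3 = -1677$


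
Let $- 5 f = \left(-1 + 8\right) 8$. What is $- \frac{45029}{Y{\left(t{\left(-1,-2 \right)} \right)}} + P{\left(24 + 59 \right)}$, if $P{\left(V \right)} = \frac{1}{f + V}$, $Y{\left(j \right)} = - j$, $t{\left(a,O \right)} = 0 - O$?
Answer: $\frac{16165421}{718} \approx 22515.0$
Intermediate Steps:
$t{\left(a,O \right)} = - O$
$f = - \frac{56}{5}$ ($f = - \frac{\left(-1 + 8\right) 8}{5} = - \frac{7 \cdot 8}{5} = \left(- \frac{1}{5}\right) 56 = - \frac{56}{5} \approx -11.2$)
$P{\left(V \right)} = \frac{1}{- \frac{56}{5} + V}$
$- \frac{45029}{Y{\left(t{\left(-1,-2 \right)} \right)}} + P{\left(24 + 59 \right)} = - \frac{45029}{\left(-1\right) \left(\left(-1\right) \left(-2\right)\right)} + \frac{5}{-56 + 5 \left(24 + 59\right)} = - \frac{45029}{\left(-1\right) 2} + \frac{5}{-56 + 5 \cdot 83} = - \frac{45029}{-2} + \frac{5}{-56 + 415} = \left(-45029\right) \left(- \frac{1}{2}\right) + \frac{5}{359} = \frac{45029}{2} + 5 \cdot \frac{1}{359} = \frac{45029}{2} + \frac{5}{359} = \frac{16165421}{718}$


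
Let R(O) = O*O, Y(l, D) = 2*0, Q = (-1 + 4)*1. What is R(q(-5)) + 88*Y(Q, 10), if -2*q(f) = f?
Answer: 25/4 ≈ 6.2500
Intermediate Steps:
Q = 3 (Q = 3*1 = 3)
Y(l, D) = 0
q(f) = -f/2
R(O) = O²
R(q(-5)) + 88*Y(Q, 10) = (-½*(-5))² + 88*0 = (5/2)² + 0 = 25/4 + 0 = 25/4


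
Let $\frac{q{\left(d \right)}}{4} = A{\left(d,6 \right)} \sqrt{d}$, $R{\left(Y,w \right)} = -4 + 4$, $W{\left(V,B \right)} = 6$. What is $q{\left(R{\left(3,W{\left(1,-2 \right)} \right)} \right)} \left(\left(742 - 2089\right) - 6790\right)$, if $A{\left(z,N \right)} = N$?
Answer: $0$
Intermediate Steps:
$R{\left(Y,w \right)} = 0$
$q{\left(d \right)} = 24 \sqrt{d}$ ($q{\left(d \right)} = 4 \cdot 6 \sqrt{d} = 24 \sqrt{d}$)
$q{\left(R{\left(3,W{\left(1,-2 \right)} \right)} \right)} \left(\left(742 - 2089\right) - 6790\right) = 24 \sqrt{0} \left(\left(742 - 2089\right) - 6790\right) = 24 \cdot 0 \left(\left(742 - 2089\right) - 6790\right) = 0 \left(-1347 - 6790\right) = 0 \left(-8137\right) = 0$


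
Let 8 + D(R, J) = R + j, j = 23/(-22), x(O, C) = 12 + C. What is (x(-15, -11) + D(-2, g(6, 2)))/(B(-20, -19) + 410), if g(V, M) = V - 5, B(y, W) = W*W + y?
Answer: -221/16522 ≈ -0.013376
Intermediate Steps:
B(y, W) = y + W² (B(y, W) = W² + y = y + W²)
g(V, M) = -5 + V
j = -23/22 (j = 23*(-1/22) = -23/22 ≈ -1.0455)
D(R, J) = -199/22 + R (D(R, J) = -8 + (R - 23/22) = -8 + (-23/22 + R) = -199/22 + R)
(x(-15, -11) + D(-2, g(6, 2)))/(B(-20, -19) + 410) = ((12 - 11) + (-199/22 - 2))/((-20 + (-19)²) + 410) = (1 - 243/22)/((-20 + 361) + 410) = -221/(22*(341 + 410)) = -221/22/751 = -221/22*1/751 = -221/16522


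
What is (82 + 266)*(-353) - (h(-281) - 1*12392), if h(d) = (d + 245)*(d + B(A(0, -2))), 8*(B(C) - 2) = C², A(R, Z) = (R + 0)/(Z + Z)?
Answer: -120496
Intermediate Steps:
A(R, Z) = R/(2*Z) (A(R, Z) = R/((2*Z)) = R*(1/(2*Z)) = R/(2*Z))
B(C) = 2 + C²/8
h(d) = (2 + d)*(245 + d) (h(d) = (d + 245)*(d + (2 + ((½)*0/(-2))²/8)) = (245 + d)*(d + (2 + ((½)*0*(-½))²/8)) = (245 + d)*(d + (2 + (⅛)*0²)) = (245 + d)*(d + (2 + (⅛)*0)) = (245 + d)*(d + (2 + 0)) = (245 + d)*(d + 2) = (245 + d)*(2 + d) = (2 + d)*(245 + d))
(82 + 266)*(-353) - (h(-281) - 1*12392) = (82 + 266)*(-353) - ((490 + (-281)² + 247*(-281)) - 1*12392) = 348*(-353) - ((490 + 78961 - 69407) - 12392) = -122844 - (10044 - 12392) = -122844 - 1*(-2348) = -122844 + 2348 = -120496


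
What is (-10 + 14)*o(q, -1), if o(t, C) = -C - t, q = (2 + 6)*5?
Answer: -156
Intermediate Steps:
q = 40 (q = 8*5 = 40)
(-10 + 14)*o(q, -1) = (-10 + 14)*(-1*(-1) - 1*40) = 4*(1 - 40) = 4*(-39) = -156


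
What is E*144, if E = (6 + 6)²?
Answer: 20736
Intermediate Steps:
E = 144 (E = 12² = 144)
E*144 = 144*144 = 20736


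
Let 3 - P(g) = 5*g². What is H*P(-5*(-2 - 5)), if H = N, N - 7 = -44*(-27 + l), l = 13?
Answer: -3814006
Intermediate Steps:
P(g) = 3 - 5*g²
N = 623 (N = 7 - 44*(-27 + 13) = 7 - 44*(-14) = 7 + 616 = 623)
H = 623
H*P(-5*(-2 - 5)) = 623*(3 - 5*25*(-2 - 5)²) = 623*(3 - 5*(-5*(-7))²) = 623*(3 - 5*35²) = 623*(3 - 5*1225) = 623*(3 - 6125) = 623*(-6122) = -3814006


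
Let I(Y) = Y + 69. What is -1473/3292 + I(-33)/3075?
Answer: -1470321/3374300 ≈ -0.43574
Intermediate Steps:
I(Y) = 69 + Y
-1473/3292 + I(-33)/3075 = -1473/3292 + (69 - 33)/3075 = -1473*1/3292 + 36*(1/3075) = -1473/3292 + 12/1025 = -1470321/3374300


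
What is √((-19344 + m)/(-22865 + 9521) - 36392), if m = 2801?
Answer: I*√404988986370/3336 ≈ 190.76*I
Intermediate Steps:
√((-19344 + m)/(-22865 + 9521) - 36392) = √((-19344 + 2801)/(-22865 + 9521) - 36392) = √(-16543/(-13344) - 36392) = √(-16543*(-1/13344) - 36392) = √(16543/13344 - 36392) = √(-485598305/13344) = I*√404988986370/3336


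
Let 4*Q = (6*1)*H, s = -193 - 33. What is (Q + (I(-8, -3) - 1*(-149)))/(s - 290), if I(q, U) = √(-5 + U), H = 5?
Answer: -313/1032 - I*√2/258 ≈ -0.30329 - 0.0054814*I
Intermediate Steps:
s = -226
Q = 15/2 (Q = ((6*1)*5)/4 = (6*5)/4 = (¼)*30 = 15/2 ≈ 7.5000)
(Q + (I(-8, -3) - 1*(-149)))/(s - 290) = (15/2 + (√(-5 - 3) - 1*(-149)))/(-226 - 290) = (15/2 + (√(-8) + 149))/(-516) = (15/2 + (2*I*√2 + 149))*(-1/516) = (15/2 + (149 + 2*I*√2))*(-1/516) = (313/2 + 2*I*√2)*(-1/516) = -313/1032 - I*√2/258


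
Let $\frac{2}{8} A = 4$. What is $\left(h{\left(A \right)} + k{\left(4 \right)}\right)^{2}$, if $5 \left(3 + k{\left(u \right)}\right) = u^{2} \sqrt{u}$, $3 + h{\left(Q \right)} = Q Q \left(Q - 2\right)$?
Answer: $\frac{321198084}{25} \approx 1.2848 \cdot 10^{7}$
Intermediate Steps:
$A = 16$ ($A = 4 \cdot 4 = 16$)
$h{\left(Q \right)} = -3 + Q^{2} \left(-2 + Q\right)$ ($h{\left(Q \right)} = -3 + Q Q \left(Q - 2\right) = -3 + Q^{2} \left(-2 + Q\right)$)
$k{\left(u \right)} = -3 + \frac{u^{\frac{5}{2}}}{5}$ ($k{\left(u \right)} = -3 + \frac{u^{2} \sqrt{u}}{5} = -3 + \frac{u^{\frac{5}{2}}}{5}$)
$\left(h{\left(A \right)} + k{\left(4 \right)}\right)^{2} = \left(\left(-3 + 16^{3} - 2 \cdot 16^{2}\right) - \left(3 - \frac{4^{\frac{5}{2}}}{5}\right)\right)^{2} = \left(\left(-3 + 4096 - 512\right) + \left(-3 + \frac{1}{5} \cdot 32\right)\right)^{2} = \left(\left(-3 + 4096 - 512\right) + \left(-3 + \frac{32}{5}\right)\right)^{2} = \left(3581 + \frac{17}{5}\right)^{2} = \left(\frac{17922}{5}\right)^{2} = \frac{321198084}{25}$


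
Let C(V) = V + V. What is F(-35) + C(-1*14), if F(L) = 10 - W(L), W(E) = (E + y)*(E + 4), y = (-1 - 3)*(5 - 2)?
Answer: -1475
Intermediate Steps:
y = -12 (y = -4*3 = -12)
C(V) = 2*V
W(E) = (-12 + E)*(4 + E) (W(E) = (E - 12)*(E + 4) = (-12 + E)*(4 + E))
F(L) = 58 - L² + 8*L (F(L) = 10 - (-48 + L² - 8*L) = 10 + (48 - L² + 8*L) = 58 - L² + 8*L)
F(-35) + C(-1*14) = (58 - 1*(-35)² + 8*(-35)) + 2*(-1*14) = (58 - 1*1225 - 280) + 2*(-14) = (58 - 1225 - 280) - 28 = -1447 - 28 = -1475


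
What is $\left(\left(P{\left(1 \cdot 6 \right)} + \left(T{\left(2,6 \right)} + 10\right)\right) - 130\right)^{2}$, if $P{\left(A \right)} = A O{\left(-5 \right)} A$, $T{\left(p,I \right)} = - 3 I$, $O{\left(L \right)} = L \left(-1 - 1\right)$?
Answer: $49284$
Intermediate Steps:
$O{\left(L \right)} = - 2 L$ ($O{\left(L \right)} = L \left(-2\right) = - 2 L$)
$P{\left(A \right)} = 10 A^{2}$ ($P{\left(A \right)} = A \left(\left(-2\right) \left(-5\right)\right) A = A 10 A = 10 A A = 10 A^{2}$)
$\left(\left(P{\left(1 \cdot 6 \right)} + \left(T{\left(2,6 \right)} + 10\right)\right) - 130\right)^{2} = \left(\left(10 \left(1 \cdot 6\right)^{2} + \left(\left(-3\right) 6 + 10\right)\right) - 130\right)^{2} = \left(\left(10 \cdot 6^{2} + \left(-18 + 10\right)\right) - 130\right)^{2} = \left(\left(10 \cdot 36 - 8\right) - 130\right)^{2} = \left(\left(360 - 8\right) - 130\right)^{2} = \left(352 - 130\right)^{2} = 222^{2} = 49284$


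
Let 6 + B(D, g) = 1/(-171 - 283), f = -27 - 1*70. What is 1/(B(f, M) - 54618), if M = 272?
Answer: -454/24799297 ≈ -1.8307e-5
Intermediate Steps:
f = -97 (f = -27 - 70 = -97)
B(D, g) = -2725/454 (B(D, g) = -6 + 1/(-171 - 283) = -6 + 1/(-454) = -6 - 1/454 = -2725/454)
1/(B(f, M) - 54618) = 1/(-2725/454 - 54618) = 1/(-24799297/454) = -454/24799297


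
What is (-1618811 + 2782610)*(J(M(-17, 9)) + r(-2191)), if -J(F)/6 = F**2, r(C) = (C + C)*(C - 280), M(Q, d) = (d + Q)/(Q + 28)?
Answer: 1524784053378222/121 ≈ 1.2602e+13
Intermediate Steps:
M(Q, d) = (Q + d)/(28 + Q)
r(C) = 2*C*(-280 + C) (r(C) = (2*C)*(-280 + C) = 2*C*(-280 + C))
J(F) = -6*F**2
(-1618811 + 2782610)*(J(M(-17, 9)) + r(-2191)) = (-1618811 + 2782610)*(-6*(-17 + 9)**2/(28 - 17)**2 + 2*(-2191)*(-280 - 2191)) = 1163799*(-6*(-8/11)**2 + 2*(-2191)*(-2471)) = 1163799*(-6*((1/11)*(-8))**2 + 10827922) = 1163799*(-6*(-8/11)**2 + 10827922) = 1163799*(-6*64/121 + 10827922) = 1163799*(-384/121 + 10827922) = 1163799*(1310178178/121) = 1524784053378222/121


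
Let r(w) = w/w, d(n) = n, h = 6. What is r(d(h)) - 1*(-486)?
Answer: 487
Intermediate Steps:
r(w) = 1
r(d(h)) - 1*(-486) = 1 - 1*(-486) = 1 + 486 = 487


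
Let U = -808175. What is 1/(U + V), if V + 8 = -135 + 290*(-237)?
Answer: -1/877048 ≈ -1.1402e-6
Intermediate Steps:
V = -68873 (V = -8 + (-135 + 290*(-237)) = -8 + (-135 - 68730) = -8 - 68865 = -68873)
1/(U + V) = 1/(-808175 - 68873) = 1/(-877048) = -1/877048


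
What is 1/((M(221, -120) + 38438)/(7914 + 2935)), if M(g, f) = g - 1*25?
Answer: 10849/38634 ≈ 0.28081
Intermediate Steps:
M(g, f) = -25 + g (M(g, f) = g - 25 = -25 + g)
1/((M(221, -120) + 38438)/(7914 + 2935)) = 1/(((-25 + 221) + 38438)/(7914 + 2935)) = 1/((196 + 38438)/10849) = 1/(38634*(1/10849)) = 1/(38634/10849) = 10849/38634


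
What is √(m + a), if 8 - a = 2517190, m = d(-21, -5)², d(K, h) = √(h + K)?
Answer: 2*I*√629302 ≈ 1586.6*I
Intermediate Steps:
d(K, h) = √(K + h)
m = -26 (m = (√(-21 - 5))² = (√(-26))² = (I*√26)² = -26)
a = -2517182 (a = 8 - 1*2517190 = 8 - 2517190 = -2517182)
√(m + a) = √(-26 - 2517182) = √(-2517208) = 2*I*√629302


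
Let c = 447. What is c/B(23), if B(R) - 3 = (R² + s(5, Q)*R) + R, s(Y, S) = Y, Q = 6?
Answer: 447/670 ≈ 0.66716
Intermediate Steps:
B(R) = 3 + R² + 6*R (B(R) = 3 + ((R² + 5*R) + R) = 3 + (R² + 6*R) = 3 + R² + 6*R)
c/B(23) = 447/(3 + 23² + 6*23) = 447/(3 + 529 + 138) = 447/670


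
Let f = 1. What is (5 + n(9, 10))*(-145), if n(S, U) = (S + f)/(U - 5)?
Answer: -1015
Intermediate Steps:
n(S, U) = (1 + S)/(-5 + U) (n(S, U) = (S + 1)/(U - 5) = (1 + S)/(-5 + U))
(5 + n(9, 10))*(-145) = (5 + (1 + 9)/(-5 + 10))*(-145) = (5 + 10/5)*(-145) = (5 + (⅕)*10)*(-145) = (5 + 2)*(-145) = 7*(-145) = -1015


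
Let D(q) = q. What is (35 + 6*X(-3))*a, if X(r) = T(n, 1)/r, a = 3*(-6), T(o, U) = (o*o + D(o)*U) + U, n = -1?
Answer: -594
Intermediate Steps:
T(o, U) = U + o**2 + U*o (T(o, U) = (o*o + o*U) + U = (o**2 + U*o) + U = U + o**2 + U*o)
a = -18
X(r) = 1/r (X(r) = (1 + (-1)**2 + 1*(-1))/r = (1 + 1 - 1)/r = 1/r)
(35 + 6*X(-3))*a = (35 + 6/(-3))*(-18) = (35 + 6*(-1/3))*(-18) = (35 - 2)*(-18) = 33*(-18) = -594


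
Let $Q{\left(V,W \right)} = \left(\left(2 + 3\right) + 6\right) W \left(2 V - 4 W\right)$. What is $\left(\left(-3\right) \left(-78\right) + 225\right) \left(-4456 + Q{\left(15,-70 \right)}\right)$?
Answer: $-111608604$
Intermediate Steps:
$Q{\left(V,W \right)} = 11 W \left(- 4 W + 2 V\right)$ ($Q{\left(V,W \right)} = \left(5 + 6\right) W \left(- 4 W + 2 V\right) = 11 W \left(- 4 W + 2 V\right)$)
$\left(\left(-3\right) \left(-78\right) + 225\right) \left(-4456 + Q{\left(15,-70 \right)}\right) = \left(\left(-3\right) \left(-78\right) + 225\right) \left(-4456 + 22 \left(-70\right) \left(15 - -140\right)\right) = \left(234 + 225\right) \left(-4456 + 22 \left(-70\right) \left(15 + 140\right)\right) = 459 \left(-4456 + 22 \left(-70\right) 155\right) = 459 \left(-4456 - 238700\right) = 459 \left(-243156\right) = -111608604$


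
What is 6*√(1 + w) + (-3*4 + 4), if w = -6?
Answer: -8 + 6*I*√5 ≈ -8.0 + 13.416*I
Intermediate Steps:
6*√(1 + w) + (-3*4 + 4) = 6*√(1 - 6) + (-3*4 + 4) = 6*√(-5) + (-12 + 4) = 6*(I*√5) - 8 = 6*I*√5 - 8 = -8 + 6*I*√5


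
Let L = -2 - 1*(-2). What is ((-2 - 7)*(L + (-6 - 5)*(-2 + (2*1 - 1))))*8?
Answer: -792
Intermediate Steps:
L = 0 (L = -2 + 2 = 0)
((-2 - 7)*(L + (-6 - 5)*(-2 + (2*1 - 1))))*8 = ((-2 - 7)*(0 + (-6 - 5)*(-2 + (2*1 - 1))))*8 = -9*(0 - 11*(-2 + (2 - 1)))*8 = -9*(0 - 11*(-2 + 1))*8 = -9*(0 - 11*(-1))*8 = -9*(0 + 11)*8 = -9*11*8 = -99*8 = -792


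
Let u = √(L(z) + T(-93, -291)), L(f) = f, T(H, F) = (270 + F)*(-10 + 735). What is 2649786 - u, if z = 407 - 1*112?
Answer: 2649786 - I*√14930 ≈ 2.6498e+6 - 122.19*I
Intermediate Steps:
z = 295 (z = 407 - 112 = 295)
T(H, F) = 195750 + 725*F (T(H, F) = (270 + F)*725 = 195750 + 725*F)
u = I*√14930 (u = √(295 + (195750 + 725*(-291))) = √(295 + (195750 - 210975)) = √(295 - 15225) = √(-14930) = I*√14930 ≈ 122.19*I)
2649786 - u = 2649786 - I*√14930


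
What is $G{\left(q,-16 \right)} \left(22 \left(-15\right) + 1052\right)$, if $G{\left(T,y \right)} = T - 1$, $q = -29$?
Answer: $-21660$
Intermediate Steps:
$G{\left(T,y \right)} = -1 + T$ ($G{\left(T,y \right)} = T - 1 = -1 + T$)
$G{\left(q,-16 \right)} \left(22 \left(-15\right) + 1052\right) = \left(-1 - 29\right) \left(22 \left(-15\right) + 1052\right) = - 30 \left(-330 + 1052\right) = \left(-30\right) 722 = -21660$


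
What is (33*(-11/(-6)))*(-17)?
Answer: -2057/2 ≈ -1028.5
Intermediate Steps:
(33*(-11/(-6)))*(-17) = (33*(-11*(-1/6)))*(-17) = (33*(11/6))*(-17) = (121/2)*(-17) = -2057/2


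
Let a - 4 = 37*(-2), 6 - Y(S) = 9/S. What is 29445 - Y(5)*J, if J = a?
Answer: 29739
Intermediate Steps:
Y(S) = 6 - 9/S
a = -70 (a = 4 + 37*(-2) = 4 - 74 = -70)
J = -70
29445 - Y(5)*J = 29445 - (6 - 9/5)*(-70) = 29445 - 21*(-70)/5 = 29445 - 1*(-294) = 29445 + 294 = 29739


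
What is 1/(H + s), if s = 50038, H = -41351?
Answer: 1/8687 ≈ 0.00011511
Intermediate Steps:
1/(H + s) = 1/(-41351 + 50038) = 1/8687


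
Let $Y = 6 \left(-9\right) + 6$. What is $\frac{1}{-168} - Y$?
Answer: $\frac{8063}{168} \approx 47.994$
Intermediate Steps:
$Y = -48$ ($Y = -54 + 6 = -48$)
$\frac{1}{-168} - Y = \frac{1}{-168} - -48 = - \frac{1}{168} + 48 = \frac{8063}{168}$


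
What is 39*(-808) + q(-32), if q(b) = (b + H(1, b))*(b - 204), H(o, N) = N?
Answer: -16408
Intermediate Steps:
q(b) = 2*b*(-204 + b) (q(b) = (b + b)*(b - 204) = (2*b)*(-204 + b) = 2*b*(-204 + b))
39*(-808) + q(-32) = 39*(-808) + 2*(-32)*(-204 - 32) = -31512 + 2*(-32)*(-236) = -31512 + 15104 = -16408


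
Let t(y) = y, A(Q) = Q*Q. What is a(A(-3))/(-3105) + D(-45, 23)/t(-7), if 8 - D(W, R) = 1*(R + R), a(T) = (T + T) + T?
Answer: 4363/805 ≈ 5.4199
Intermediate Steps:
A(Q) = Q²
a(T) = 3*T (a(T) = 2*T + T = 3*T)
D(W, R) = 8 - 2*R (D(W, R) = 8 - (R + R) = 8 - 2*R)
a(A(-3))/(-3105) + D(-45, 23)/t(-7) = (3*(-3)²)/(-3105) + (8 - 2*23)/(-7) = (3*9)*(-1/3105) + (8 - 46)*(-⅐) = 27*(-1/3105) - 38*(-⅐) = -1/115 + 38/7 = 4363/805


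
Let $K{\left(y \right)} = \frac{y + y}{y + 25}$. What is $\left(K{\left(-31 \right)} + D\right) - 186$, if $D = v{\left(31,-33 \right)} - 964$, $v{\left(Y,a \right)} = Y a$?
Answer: $- \frac{6488}{3} \approx -2162.7$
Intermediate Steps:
$K{\left(y \right)} = \frac{2 y}{25 + y}$
$D = -1987$ ($D = 31 \left(-33\right) - 964 = -1023 - 964 = -1987$)
$\left(K{\left(-31 \right)} + D\right) - 186 = \left(2 \left(-31\right) \frac{1}{25 - 31} - 1987\right) - 186 = \left(2 \left(-31\right) \frac{1}{-6} - 1987\right) - 186 = \left(2 \left(-31\right) \left(- \frac{1}{6}\right) - 1987\right) - 186 = \left(\frac{31}{3} - 1987\right) - 186 = - \frac{5930}{3} - 186 = - \frac{6488}{3}$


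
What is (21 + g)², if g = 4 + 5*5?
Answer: 2500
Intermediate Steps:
g = 29 (g = 4 + 25 = 29)
(21 + g)² = (21 + 29)² = 50² = 2500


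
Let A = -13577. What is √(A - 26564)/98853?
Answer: I*√40141/98853 ≈ 0.0020268*I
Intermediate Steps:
√(A - 26564)/98853 = √(-13577 - 26564)/98853 = √(-40141)*(1/98853) = (I*√40141)*(1/98853) = I*√40141/98853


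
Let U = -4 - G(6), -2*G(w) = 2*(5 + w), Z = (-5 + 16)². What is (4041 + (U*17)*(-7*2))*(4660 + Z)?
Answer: 11354875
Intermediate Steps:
Z = 121 (Z = 11² = 121)
G(w) = -5 - w (G(w) = -(5 + w) = -(10 + 2*w)/2 = -5 - w)
U = 7 (U = -4 - (-5 - 1*6) = -4 - (-5 - 6) = -4 - 1*(-11) = -4 + 11 = 7)
(4041 + (U*17)*(-7*2))*(4660 + Z) = (4041 + (7*17)*(-7*2))*(4660 + 121) = (4041 + 119*(-14))*4781 = (4041 - 1666)*4781 = 2375*4781 = 11354875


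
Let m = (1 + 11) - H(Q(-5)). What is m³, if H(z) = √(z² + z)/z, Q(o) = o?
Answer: 8784/5 + 4328*√5/25 ≈ 2143.9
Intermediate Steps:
H(z) = √(z + z²)/z
m = 12 + 2*√5/5 (m = (1 + 11) - √(-5*(1 - 5))/(-5) = 12 - (-1)*√(-5*(-4))/5 = 12 - (-1)*√20/5 = 12 - (-1)*2*√5/5 = 12 - (-2)*√5/5 = 12 + 2*√5/5 ≈ 12.894)
m³ = (12 + 2*√5/5)³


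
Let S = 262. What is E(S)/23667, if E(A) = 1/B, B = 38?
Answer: 1/899346 ≈ 1.1119e-6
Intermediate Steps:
E(A) = 1/38
E(S)/23667 = (1/38)/23667 = (1/38)*(1/23667) = 1/899346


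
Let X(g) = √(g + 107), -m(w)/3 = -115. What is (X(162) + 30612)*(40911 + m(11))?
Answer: 1262928672 + 41256*√269 ≈ 1.2636e+9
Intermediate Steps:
m(w) = 345 (m(w) = -3*(-115) = 345)
X(g) = √(107 + g)
(X(162) + 30612)*(40911 + m(11)) = (√(107 + 162) + 30612)*(40911 + 345) = (√269 + 30612)*41256 = (30612 + √269)*41256 = 1262928672 + 41256*√269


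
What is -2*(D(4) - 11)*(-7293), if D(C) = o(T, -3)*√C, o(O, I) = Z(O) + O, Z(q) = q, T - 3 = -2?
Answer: -102102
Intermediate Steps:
T = 1 (T = 3 - 2 = 1)
o(O, I) = 2*O (o(O, I) = O + O = 2*O)
D(C) = 2*√C (D(C) = (2*1)*√C = 2*√C)
-2*(D(4) - 11)*(-7293) = -2*(2*√4 - 11)*(-7293) = -2*(2*2 - 11)*(-7293) = -2*(4 - 11)*(-7293) = -2*(-7)*(-7293) = 14*(-7293) = -102102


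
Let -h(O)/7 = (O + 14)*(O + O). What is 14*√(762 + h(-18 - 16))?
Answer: 14*I*√8758 ≈ 1310.2*I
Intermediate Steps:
h(O) = -14*O*(14 + O) (h(O) = -7*(O + 14)*(O + O) = -7*(14 + O)*2*O = -14*O*(14 + O))
14*√(762 + h(-18 - 16)) = 14*√(762 - 14*(-18 - 16)*(14 + (-18 - 16))) = 14*√(762 - 14*(-34)*(14 - 34)) = 14*√(762 - 14*(-34)*(-20)) = 14*√(762 - 9520) = 14*√(-8758) = 14*(I*√8758) = 14*I*√8758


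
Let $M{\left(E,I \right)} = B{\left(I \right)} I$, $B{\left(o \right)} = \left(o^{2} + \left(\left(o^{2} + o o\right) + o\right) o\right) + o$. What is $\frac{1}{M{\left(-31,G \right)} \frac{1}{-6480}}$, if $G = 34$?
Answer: $- \frac{1620}{688109} \approx -0.0023543$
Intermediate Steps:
$B{\left(o \right)} = o + o^{2} + o \left(o + 2 o^{2}\right)$ ($B{\left(o \right)} = \left(o^{2} + \left(\left(o^{2} + o^{2}\right) + o\right) o\right) + o = \left(o^{2} + \left(2 o^{2} + o\right) o\right) + o = \left(o^{2} + \left(o + 2 o^{2}\right) o\right) + o = \left(o^{2} + o \left(o + 2 o^{2}\right)\right) + o = o + o^{2} + o \left(o + 2 o^{2}\right)$)
$M{\left(E,I \right)} = I^{2} \left(1 + 2 I + 2 I^{2}\right)$ ($M{\left(E,I \right)} = I \left(1 + 2 I + 2 I^{2}\right) I = I^{2} \left(1 + 2 I + 2 I^{2}\right)$)
$\frac{1}{M{\left(-31,G \right)} \frac{1}{-6480}} = \frac{1}{34^{2} \left(1 + 2 \cdot 34 + 2 \cdot 34^{2}\right) \frac{1}{-6480}} = \frac{1}{1156 \left(1 + 68 + 2 \cdot 1156\right) \left(- \frac{1}{6480}\right)} = \frac{1}{1156 \left(1 + 68 + 2312\right) \left(- \frac{1}{6480}\right)} = \frac{1}{1156 \cdot 2381 \left(- \frac{1}{6480}\right)} = \frac{1}{2752436 \left(- \frac{1}{6480}\right)} = \frac{1}{- \frac{688109}{1620}} = - \frac{1620}{688109}$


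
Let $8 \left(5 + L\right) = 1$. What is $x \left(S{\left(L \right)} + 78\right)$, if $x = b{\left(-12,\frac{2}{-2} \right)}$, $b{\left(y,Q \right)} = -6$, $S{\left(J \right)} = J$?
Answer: $- \frac{1755}{4} \approx -438.75$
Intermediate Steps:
$L = - \frac{39}{8}$ ($L = -5 + \frac{1}{8} \cdot 1 = -5 + \frac{1}{8} = - \frac{39}{8} \approx -4.875$)
$x = -6$
$x \left(S{\left(L \right)} + 78\right) = - 6 \left(- \frac{39}{8} + 78\right) = \left(-6\right) \frac{585}{8} = - \frac{1755}{4}$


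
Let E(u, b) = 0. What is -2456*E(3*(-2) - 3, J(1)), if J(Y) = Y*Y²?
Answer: 0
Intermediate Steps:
J(Y) = Y³
-2456*E(3*(-2) - 3, J(1)) = -2456*0 = 0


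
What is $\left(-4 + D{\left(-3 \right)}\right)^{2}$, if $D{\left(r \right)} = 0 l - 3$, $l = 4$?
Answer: $49$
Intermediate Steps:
$D{\left(r \right)} = -3$ ($D{\left(r \right)} = 0 \cdot 4 - 3 = 0 - 3 = -3$)
$\left(-4 + D{\left(-3 \right)}\right)^{2} = \left(-4 - 3\right)^{2} = \left(-7\right)^{2} = 49$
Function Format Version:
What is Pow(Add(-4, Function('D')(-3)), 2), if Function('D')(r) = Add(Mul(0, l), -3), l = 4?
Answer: 49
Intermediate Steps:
Function('D')(r) = -3 (Function('D')(r) = Add(Mul(0, 4), -3) = Add(0, -3) = -3)
Pow(Add(-4, Function('D')(-3)), 2) = Pow(Add(-4, -3), 2) = Pow(-7, 2) = 49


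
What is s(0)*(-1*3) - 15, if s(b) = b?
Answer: -15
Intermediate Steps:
s(0)*(-1*3) - 15 = 0*(-1*3) - 15 = 0*(-3) - 15 = 0 - 15 = -15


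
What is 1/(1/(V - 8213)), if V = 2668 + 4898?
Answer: -647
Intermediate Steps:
V = 7566
1/(1/(V - 8213)) = 1/(1/(7566 - 8213)) = 1/(1/(-647)) = 1/(-1/647) = -647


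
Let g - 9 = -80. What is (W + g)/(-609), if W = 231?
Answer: -160/609 ≈ -0.26273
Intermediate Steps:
g = -71 (g = 9 - 80 = -71)
(W + g)/(-609) = (231 - 71)/(-609) = 160*(-1/609) = -160/609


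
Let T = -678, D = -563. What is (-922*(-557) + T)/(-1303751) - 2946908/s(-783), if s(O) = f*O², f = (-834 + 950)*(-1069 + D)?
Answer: -14880791159685215/37829999101596192 ≈ -0.39336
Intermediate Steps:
f = -189312 (f = (-834 + 950)*(-1069 - 563) = 116*(-1632) = -189312)
s(O) = -189312*O²
(-922*(-557) + T)/(-1303751) - 2946908/s(-783) = (-922*(-557) - 678)/(-1303751) - 2946908/((-189312*(-783)²)) = (513554 - 678)*(-1/1303751) - 2946908/((-189312*613089)) = 512876*(-1/1303751) - 2946908/(-116065104768) = -512876/1303751 - 2946908*(-1/116065104768) = -512876/1303751 + 736727/29016276192 = -14880791159685215/37829999101596192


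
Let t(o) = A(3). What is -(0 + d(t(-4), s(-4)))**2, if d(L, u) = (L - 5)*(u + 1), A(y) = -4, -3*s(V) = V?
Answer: -441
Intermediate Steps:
s(V) = -V/3
t(o) = -4
d(L, u) = (1 + u)*(-5 + L) (d(L, u) = (-5 + L)*(1 + u) = (1 + u)*(-5 + L))
-(0 + d(t(-4), s(-4)))**2 = -(0 + (-5 - 4 - (-5)*(-4)/3 - (-4)*(-4)/3))**2 = -(0 + (-5 - 4 - 5*4/3 - 4*4/3))**2 = -(0 + (-5 - 4 - 20/3 - 16/3))**2 = -(0 - 21)**2 = -1*(-21)**2 = -1*441 = -441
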